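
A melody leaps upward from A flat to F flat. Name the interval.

minor sixth

Counting letters A–B–C–D–E–F gives a sixth.
Ab→Fb = 8 semitones, 1 narrower than the major sixth (9), so minor.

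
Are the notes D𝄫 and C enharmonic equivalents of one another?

Dbb = pitch class 0 and C = pitch class 0 — the same pitch class, so they are enharmonic equivalents.

Yes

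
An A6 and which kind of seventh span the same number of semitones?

minor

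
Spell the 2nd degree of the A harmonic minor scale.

Degree 2 takes the letter 1 step above A, which is B.
In harmonic minor, degree 2 sits 2 semitones above the tonic. A + 2 semitones is pitch class 11, spelled on B as B.

B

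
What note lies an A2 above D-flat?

A second above D lands on the letter E.
An augmented second spans 3 semitones, so Db moves to pitch class 4. On the letter E that is E.

E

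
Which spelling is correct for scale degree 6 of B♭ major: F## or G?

G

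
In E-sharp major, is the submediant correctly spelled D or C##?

C##

Each scale degree takes a distinct letter name. Degree 6 of a scale on E must use the letter C.
C## and D are enharmonically the same pitch, but only C## uses the letter C, so it is the correct spelling here.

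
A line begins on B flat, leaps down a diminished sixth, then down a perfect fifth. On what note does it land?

G#

A diminished sixth down from Bb is D# (letter D, 7 semitones down).
A perfect fifth down from D# is G# (letter G, 7 semitones down).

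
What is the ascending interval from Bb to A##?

The letter names run B→A, a span of 6 letter steps, so the interval is some kind of seventh.
Bb to A## is 13 semitones. A major seventh is 11, so 13 makes it doubly augmented.

doubly augmented seventh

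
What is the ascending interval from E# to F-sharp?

Counting letters E–F gives a second.
E#→F# = 1 semitone, 1 narrower than the major second (2), so minor.

minor second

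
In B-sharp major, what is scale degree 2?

C##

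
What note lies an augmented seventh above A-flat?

A up a major seventh is G#, so the target letter is G.
From Ab, an augmented seventh is 12 semitones up: G#.

G#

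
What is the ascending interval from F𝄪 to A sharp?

minor third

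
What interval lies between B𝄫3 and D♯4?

Counting letters B–C–D gives a third.
Bbb→D# = 6 semitones, 2 wider than the major third (4), so doubly augmented.

doubly augmented third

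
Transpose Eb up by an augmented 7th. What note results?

D#

A seventh above E lands on the letter D.
An augmented seventh spans 12 semitones, so Eb moves to pitch class 3. On the letter D that is D#.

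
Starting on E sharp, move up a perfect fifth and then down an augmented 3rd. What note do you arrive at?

G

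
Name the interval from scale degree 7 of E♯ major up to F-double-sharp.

minor third

Scale degree 7 of E# major is D##.
D## up to F##: letters D→F make it a third; 3 semitones makes it minor.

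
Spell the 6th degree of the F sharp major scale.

D#

The F# major scale runs F# G# A# B C# D# E#.
Degree 6 is D#.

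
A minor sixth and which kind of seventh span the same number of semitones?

doubly diminished

A minor sixth spans 8 semitones.
A seventh spanning 8 semitones is doubly diminished (the major seventh is 11).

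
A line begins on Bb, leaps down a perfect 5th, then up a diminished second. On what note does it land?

A perfect fifth down from Bb is Eb (letter E, 7 semitones down).
A diminished second up from Eb is Fbb (letter F, 0 semitones up).

Fbb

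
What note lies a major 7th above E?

A seventh above E lands on the letter D.
A major seventh spans 11 semitones, so E moves to pitch class 3. On the letter D that is D#.

D#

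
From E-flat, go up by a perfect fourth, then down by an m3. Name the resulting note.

A perfect fourth up from Eb is Ab (letter A, 5 semitones up).
A minor third down from Ab is F (letter F, 3 semitones down).

F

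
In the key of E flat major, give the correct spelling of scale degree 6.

The Eb major scale runs Eb F G Ab Bb C D.
Degree 6 is C.

C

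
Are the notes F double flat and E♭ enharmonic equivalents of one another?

Fbb is pitch class 3; Eb is pitch class 3.
All spellings map to pitch class 3, so they are enharmonically equivalent.

Yes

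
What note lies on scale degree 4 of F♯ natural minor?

B

The F# natural minor scale runs F# G# A B C# D E.
Degree 4 is B.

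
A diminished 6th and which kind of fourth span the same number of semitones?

A diminished sixth spans 7 semitones.
A fourth spanning 7 semitones is doubly augmented (the perfect fourth is 5).

doubly augmented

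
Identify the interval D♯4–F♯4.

minor third

The letter names run D→F, a span of 2 letter steps, so the interval is some kind of third.
D# to F# is 3 semitones. A major third is 4, so 3 makes it minor.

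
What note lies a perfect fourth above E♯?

A#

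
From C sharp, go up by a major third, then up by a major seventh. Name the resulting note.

A major third up from C# is E# (letter E, 4 semitones up).
A major seventh up from E# is D## (letter D, 11 semitones up).

D##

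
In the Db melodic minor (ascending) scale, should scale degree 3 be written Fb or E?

Fb

Each scale degree takes a distinct letter name. Degree 3 of a scale on D must use the letter F.
Fb and E are enharmonically the same pitch, but only Fb uses the letter F, so it is the correct spelling here.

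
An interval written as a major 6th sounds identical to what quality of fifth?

doubly augmented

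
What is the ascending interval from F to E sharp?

The letter names run F→E, a span of 6 letter steps, so the interval is some kind of seventh.
F to E# is 12 semitones. A major seventh is 11, so 12 makes it augmented.

augmented seventh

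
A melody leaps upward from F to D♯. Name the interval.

augmented sixth

The letter names run F→D, a span of 5 letter steps, so the interval is some kind of sixth.
F to D# is 10 semitones. A major sixth is 9, so 10 makes it augmented.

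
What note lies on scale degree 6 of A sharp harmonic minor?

Degree 6 takes the letter 5 steps above A, which is F.
In harmonic minor, degree 6 sits 8 semitones above the tonic. A# + 8 semitones is pitch class 6, spelled on F as F#.

F#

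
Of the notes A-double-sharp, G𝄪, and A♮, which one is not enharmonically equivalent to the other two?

In 12-tone equal temperament, enharmonic equivalents share a pitch class. A## is pitch class 11; G## is pitch class 9; A is pitch class 9.
G## and A share pitch class 9, while A## is pitch class 11.

A##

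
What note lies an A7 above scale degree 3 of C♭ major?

Scale degree 3 of Cb major is Eb.
An augmented seventh (12 semitones) above Eb lands on the letter D, giving D#.

D#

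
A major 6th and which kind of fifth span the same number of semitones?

doubly augmented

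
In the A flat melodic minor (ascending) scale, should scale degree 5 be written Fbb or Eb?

Eb

Each scale degree takes a distinct letter name. Degree 5 of a scale on A must use the letter E.
Eb and Fbb are enharmonically the same pitch, but only Eb uses the letter E, so it is the correct spelling here.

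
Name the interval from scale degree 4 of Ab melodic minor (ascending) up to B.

augmented sixth

Scale degree 4 of Ab melodic minor (ascending) is Db.
Db up to B: letters D→B make it a sixth; 10 semitones makes it augmented.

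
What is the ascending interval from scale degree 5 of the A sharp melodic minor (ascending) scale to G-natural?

diminished third

Scale degree 5 of A# melodic minor (ascending) is E#.
E# up to G: letters E→G make it a third; 2 semitones makes it diminished.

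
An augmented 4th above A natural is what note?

D#

A fourth above A lands on the letter D.
An augmented fourth spans 6 semitones, so A moves to pitch class 3. On the letter D that is D#.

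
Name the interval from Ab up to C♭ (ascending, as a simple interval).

minor third

The letter names run A→C, a span of 2 letter steps, so the interval is some kind of third.
Ab to Cb is 3 semitones. A major third is 4, so 3 makes it minor.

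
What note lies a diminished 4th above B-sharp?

A fourth above B lands on the letter E.
A diminished fourth spans 4 semitones, so B# moves to pitch class 4. On the letter E that is E.

E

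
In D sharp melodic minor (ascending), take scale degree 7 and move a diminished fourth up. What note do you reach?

F#

Scale degree 7 of D# melodic minor (ascending) is C##.
A diminished fourth (4 semitones) above C## lands on the letter F, giving F#.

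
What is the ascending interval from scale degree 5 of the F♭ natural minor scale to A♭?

major sixth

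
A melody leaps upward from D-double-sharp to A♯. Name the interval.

Counting letters D–E–F–G–A gives a fifth.
D##→A# = 6 semitones, 1 narrower than the perfect fifth (7), so diminished.

diminished fifth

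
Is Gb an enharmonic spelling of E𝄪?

Gb = pitch class 6 and E## = pitch class 6 — the same pitch class, so they are enharmonic equivalents.

Yes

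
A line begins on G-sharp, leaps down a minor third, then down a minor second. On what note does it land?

A minor third down from G# is E# (letter E, 3 semitones down).
A minor second down from E# is D## (letter D, 1 semitone down).

D##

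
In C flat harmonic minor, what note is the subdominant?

Degree 4 takes the letter 3 steps above C, which is F.
In harmonic minor, degree 4 sits 5 semitones above the tonic. Cb + 5 semitones is pitch class 4, spelled on F as Fb.

Fb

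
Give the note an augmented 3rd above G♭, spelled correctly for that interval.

A third above G lands on the letter B.
An augmented third spans 5 semitones, so Gb moves to pitch class 11. On the letter B that is B.

B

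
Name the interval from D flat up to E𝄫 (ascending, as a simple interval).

Counting letters D–E gives a second.
Db→Ebb = 1 semitone, 1 narrower than the major second (2), so minor.

minor second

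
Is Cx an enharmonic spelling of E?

No

Two spellings are enharmonically equivalent only if they share a pitch class.
Here C## → 2, E → 4; 2 ≠ 4, so they are not.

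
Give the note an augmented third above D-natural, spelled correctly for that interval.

D up a major third is F#, so the target letter is F.
From D, an augmented third is 5 semitones up: F##.

F##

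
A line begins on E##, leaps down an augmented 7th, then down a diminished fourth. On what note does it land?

C##

An augmented seventh down from E## is F# (letter F, 12 semitones down).
A diminished fourth down from F# is C## (letter C, 4 semitones down).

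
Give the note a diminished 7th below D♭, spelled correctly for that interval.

A seventh below D lands on the letter E.
A diminished seventh spans 9 semitones, so Db moves to pitch class 4. On the letter E that is E.

E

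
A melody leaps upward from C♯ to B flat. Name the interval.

diminished seventh

The letter names run C→B, a span of 6 letter steps, so the interval is some kind of seventh.
C# to Bb is 9 semitones. A major seventh is 11, so 9 makes it diminished.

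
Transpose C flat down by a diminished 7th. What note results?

D

A seventh below C lands on the letter D.
A diminished seventh spans 9 semitones, so Cb moves to pitch class 2. On the letter D that is D.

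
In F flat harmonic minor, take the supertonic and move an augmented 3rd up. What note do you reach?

The supertonic of Fb harmonic minor is Gb.
An augmented third (5 semitones) above Gb lands on the letter B, giving B.

B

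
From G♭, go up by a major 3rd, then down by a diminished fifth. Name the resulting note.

A major third up from Gb is Bb (letter B, 4 semitones up).
A diminished fifth down from Bb is E (letter E, 6 semitones down).

E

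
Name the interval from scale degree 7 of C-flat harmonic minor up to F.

Scale degree 7 of Cb harmonic minor is Bb.
Bb up to F: letters B→F make it a fifth; 7 semitones makes it perfect.

perfect fifth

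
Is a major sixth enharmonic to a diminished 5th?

No

A major sixth spans 9 semitones; a diminished fifth spans 6.
The spans differ, so they are not enharmonic equivalents.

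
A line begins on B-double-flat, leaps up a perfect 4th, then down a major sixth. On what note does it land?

A perfect fourth up from Bbb is Ebb (letter E, 5 semitones up).
A major sixth down from Ebb is Gbb (letter G, 9 semitones down).

Gbb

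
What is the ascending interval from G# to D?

The letter names run G→D, a span of 4 letter steps, so the interval is some kind of fifth.
G# to D is 6 semitones. A perfect fifth is 7, so 6 makes it diminished.

diminished fifth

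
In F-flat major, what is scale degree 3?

The Fb major scale runs Fb Gb Ab Bbb Cb Db Eb.
Degree 3 is Ab.

Ab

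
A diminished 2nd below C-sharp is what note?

B##

A second below C lands on the letter B.
A diminished second spans 0 semitones, so C# moves to pitch class 1. On the letter B that is B##.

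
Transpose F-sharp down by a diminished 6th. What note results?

A##

F down a major sixth is Ab, so the target letter is A.
From F#, a diminished sixth is 7 semitones down: A##.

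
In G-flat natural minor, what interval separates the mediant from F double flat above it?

diminished fifth

The mediant of Gb natural minor is Bbb.
Bbb up to Fbb: letters B→F make it a fifth; 6 semitones makes it diminished.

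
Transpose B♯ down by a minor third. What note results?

A third below B lands on the letter G.
A minor third spans 3 semitones, so B# moves to pitch class 9. On the letter G that is G##.

G##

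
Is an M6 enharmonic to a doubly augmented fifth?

A major sixth spans 9 semitones; a doubly augmented fifth spans 9.
They are enharmonically equivalent.

Yes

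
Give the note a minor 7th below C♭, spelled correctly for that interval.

A seventh below C lands on the letter D.
A minor seventh spans 10 semitones, so Cb moves to pitch class 1. On the letter D that is Db.

Db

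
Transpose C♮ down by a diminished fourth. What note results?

G#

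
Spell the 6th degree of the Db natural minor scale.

The Db natural minor scale runs Db Eb Fb Gb Ab Bbb Cb.
Degree 6 is Bbb.

Bbb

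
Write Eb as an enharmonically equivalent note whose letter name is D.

Eb is pitch class 3. The letter D alone is pitch class 2.
To reach pitch class 3 from D requires an offset of +1 semitone, i.e. sharp: D#.

D#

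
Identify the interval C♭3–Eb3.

The letter names run C→E, a span of 2 letter steps, so the interval is some kind of third.
Cb to Eb is 4 semitones. A major third is 4, so 4 makes it major.

major third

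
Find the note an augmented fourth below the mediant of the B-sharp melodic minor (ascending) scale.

A

The mediant of B# melodic minor (ascending) is D#.
An augmented fourth (6 semitones) below D# lands on the letter A, giving A.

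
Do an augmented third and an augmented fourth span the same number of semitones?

An augmented third spans 5 semitones; an augmented fourth spans 6.
The spans differ, so they are not enharmonic equivalents.

No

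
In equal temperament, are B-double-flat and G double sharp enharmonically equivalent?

Yes

Bbb is pitch class 9; G## is pitch class 9.
All spellings map to pitch class 9, so they are enharmonically equivalent.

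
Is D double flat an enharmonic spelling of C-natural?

Yes

Dbb is pitch class 0; C is pitch class 0.
All spellings map to pitch class 0, so they are enharmonically equivalent.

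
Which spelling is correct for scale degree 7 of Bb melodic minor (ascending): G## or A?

Each scale degree takes a distinct letter name. Degree 7 of a scale on B must use the letter A.
A and G## are enharmonically the same pitch, but only A uses the letter A, so it is the correct spelling here.

A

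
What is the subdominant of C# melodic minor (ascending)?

F#

Degree 4 takes the letter 3 steps above C, which is F.
In melodic minor (ascending), degree 4 sits 5 semitones above the tonic. C# + 5 semitones is pitch class 6, spelled on F as F#.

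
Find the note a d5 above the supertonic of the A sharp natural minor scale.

F#

The supertonic of A# natural minor is B#.
A diminished fifth (6 semitones) above B# lands on the letter F, giving F#.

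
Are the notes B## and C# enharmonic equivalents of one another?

Yes

B## = pitch class 1 and C# = pitch class 1 — the same pitch class, so they are enharmonic equivalents.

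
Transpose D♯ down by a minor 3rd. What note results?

B#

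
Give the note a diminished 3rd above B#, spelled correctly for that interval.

B up a major third is D#, so the target letter is D.
From B#, a diminished third is 2 semitones up: D.

D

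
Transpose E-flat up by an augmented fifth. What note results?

B

E up a perfect fifth is B, so the target letter is B.
From Eb, an augmented fifth is 8 semitones up: B.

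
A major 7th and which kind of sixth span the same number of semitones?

doubly augmented

A major seventh spans 11 semitones.
A sixth spanning 11 semitones is doubly augmented (the major sixth is 9).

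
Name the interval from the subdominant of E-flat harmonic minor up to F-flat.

minor sixth

The subdominant of Eb harmonic minor is Ab.
Ab up to Fb: letters A→F make it a sixth; 8 semitones makes it minor.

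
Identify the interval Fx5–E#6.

The letter names run F→E, a span of 6 letter steps, so the interval is some kind of seventh.
F## to E# is 10 semitones. A major seventh is 11, so 10 makes it minor.

minor seventh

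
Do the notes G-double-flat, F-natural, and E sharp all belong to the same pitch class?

Yes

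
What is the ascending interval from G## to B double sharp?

Counting letters G–A–B gives a third.
G##→B## = 4 semitones, exactly the major third.

major third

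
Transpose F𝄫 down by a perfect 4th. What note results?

A fourth below F lands on the letter C.
A perfect fourth spans 5 semitones, so Fbb moves to pitch class 10. On the letter C that is Cbb.

Cbb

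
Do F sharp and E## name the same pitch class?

Yes

F# = pitch class 6 and E## = pitch class 6 — the same pitch class, so they are enharmonic equivalents.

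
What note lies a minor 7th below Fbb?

A seventh below F lands on the letter G.
A minor seventh spans 10 semitones, so Fbb moves to pitch class 5. On the letter G that is Gbb.

Gbb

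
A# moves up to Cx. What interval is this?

major third

Counting letters A–B–C gives a third.
A#→C## = 4 semitones, exactly the major third.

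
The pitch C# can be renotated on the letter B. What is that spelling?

B##

C# is pitch class 1. The letter B alone is pitch class 11.
To reach pitch class 1 from B requires an offset of +2 semitones, i.e. double sharp: B##.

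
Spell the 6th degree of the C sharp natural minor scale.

A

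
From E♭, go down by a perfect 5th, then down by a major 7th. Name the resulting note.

A perfect fifth down from Eb is Ab (letter A, 7 semitones down).
A major seventh down from Ab is Bbb (letter B, 11 semitones down).

Bbb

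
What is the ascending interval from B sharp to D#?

The letter names run B→D, a span of 2 letter steps, so the interval is some kind of third.
B# to D# is 3 semitones. A major third is 4, so 3 makes it minor.

minor third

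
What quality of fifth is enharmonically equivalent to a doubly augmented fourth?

A doubly augmented fourth spans 7 semitones.
A fifth spanning 7 semitones is perfect (the perfect fifth is 7).

perfect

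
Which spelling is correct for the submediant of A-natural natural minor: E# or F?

Each scale degree takes a distinct letter name. Degree 6 of a scale on A must use the letter F.
F and E# are enharmonically the same pitch, but only F uses the letter F, so it is the correct spelling here.

F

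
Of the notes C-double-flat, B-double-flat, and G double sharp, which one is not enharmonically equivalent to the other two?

Cbb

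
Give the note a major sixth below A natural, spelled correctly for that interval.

C

A down a major sixth is C, so the target letter is C.
From A, a major sixth is 9 semitones down: C.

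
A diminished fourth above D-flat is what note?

Gbb

D up a perfect fourth is G, so the target letter is G.
From Db, a diminished fourth is 4 semitones up: Gbb.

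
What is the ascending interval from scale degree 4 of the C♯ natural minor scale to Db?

diminished sixth

Scale degree 4 of C# natural minor is F#.
F# up to Db: letters F→D make it a sixth; 7 semitones makes it diminished.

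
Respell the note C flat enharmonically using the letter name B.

B

Plain B sits at the same pitch as Cb, so on the letter B the same pitch needs a natural: B.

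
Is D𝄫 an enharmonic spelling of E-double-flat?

Dbb is pitch class 0; Ebb is pitch class 2.
The pitch classes differ (0 vs. 2), so they are not enharmonic equivalents.

No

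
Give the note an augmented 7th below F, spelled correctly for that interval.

Gbb

A seventh below F lands on the letter G.
An augmented seventh spans 12 semitones, so F moves to pitch class 5. On the letter G that is Gbb.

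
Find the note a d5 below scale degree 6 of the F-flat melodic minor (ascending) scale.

Scale degree 6 of Fb melodic minor (ascending) is Db.
A diminished fifth (6 semitones) below Db lands on the letter G, giving G.

G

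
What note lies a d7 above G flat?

Fbb

G up a major seventh is F#, so the target letter is F.
From Gb, a diminished seventh is 9 semitones up: Fbb.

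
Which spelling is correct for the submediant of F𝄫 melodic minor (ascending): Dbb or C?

Dbb

Each scale degree takes a distinct letter name. Degree 6 of a scale on F must use the letter D.
Dbb and C are enharmonically the same pitch, but only Dbb uses the letter D, so it is the correct spelling here.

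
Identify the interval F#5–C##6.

Counting letters F–G–A–B–C gives a fifth.
F#→C## = 8 semitones, 1 wider than the perfect fifth (7), so augmented.

augmented fifth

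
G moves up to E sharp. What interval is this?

augmented sixth

The letter names run G→E, a span of 5 letter steps, so the interval is some kind of sixth.
G to E# is 10 semitones. A major sixth is 9, so 10 makes it augmented.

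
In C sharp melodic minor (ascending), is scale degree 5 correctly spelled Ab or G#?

G#

Each scale degree takes a distinct letter name. Degree 5 of a scale on C must use the letter G.
G# and Ab are enharmonically the same pitch, but only G# uses the letter G, so it is the correct spelling here.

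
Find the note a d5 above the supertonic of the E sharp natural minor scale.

C#

The supertonic of E# natural minor is F##.
A diminished fifth (6 semitones) above F## lands on the letter C, giving C#.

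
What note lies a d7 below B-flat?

B down a major seventh is C, so the target letter is C.
From Bb, a diminished seventh is 9 semitones down: C#.

C#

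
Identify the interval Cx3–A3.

Counting letters C–D–E–F–G–A gives a sixth.
C##→A = 7 semitones, 2 narrower than the major sixth (9), so diminished.

diminished sixth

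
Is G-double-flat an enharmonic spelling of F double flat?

No

Two spellings are enharmonically equivalent only if they share a pitch class.
Here Gbb → 5, Fbb → 3; 3 ≠ 5, so they are not.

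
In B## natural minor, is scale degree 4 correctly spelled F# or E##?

E##

Each scale degree takes a distinct letter name. Degree 4 of a scale on B must use the letter E.
E## and F# are enharmonically the same pitch, but only E## uses the letter E, so it is the correct spelling here.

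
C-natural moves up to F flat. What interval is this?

The letter names run C→F, a span of 3 letter steps, so the interval is some kind of fourth.
C to Fb is 4 semitones. A perfect fourth is 5, so 4 makes it diminished.

diminished fourth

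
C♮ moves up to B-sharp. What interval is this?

augmented seventh

The letter names run C→B, a span of 6 letter steps, so the interval is some kind of seventh.
C to B# is 12 semitones. A major seventh is 11, so 12 makes it augmented.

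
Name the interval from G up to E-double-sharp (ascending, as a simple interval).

doubly augmented sixth

Counting letters G–A–B–C–D–E gives a sixth.
G→E## = 11 semitones, 2 wider than the major sixth (9), so doubly augmented.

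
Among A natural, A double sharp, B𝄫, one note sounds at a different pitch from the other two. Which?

In 12-tone equal temperament, enharmonic equivalents share a pitch class. A is pitch class 9; A## is pitch class 11; Bbb is pitch class 9.
A and Bbb share pitch class 9, while A## is pitch class 11.

A##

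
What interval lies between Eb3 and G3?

major third

The letter names run E→G, a span of 2 letter steps, so the interval is some kind of third.
Eb to G is 4 semitones. A major third is 4, so 4 makes it major.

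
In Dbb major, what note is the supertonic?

Ebb

Degree 2 takes the letter 1 step above D, which is E.
In major, degree 2 sits 2 semitones above the tonic. Dbb + 2 semitones is pitch class 2, spelled on E as Ebb.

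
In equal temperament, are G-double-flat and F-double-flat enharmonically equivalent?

No

Two spellings are enharmonically equivalent only if they share a pitch class.
Here Gbb → 5, Fbb → 3; 3 ≠ 5, so they are not.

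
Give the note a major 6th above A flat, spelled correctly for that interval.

F

A sixth above A lands on the letter F.
A major sixth spans 9 semitones, so Ab moves to pitch class 5. On the letter F that is F.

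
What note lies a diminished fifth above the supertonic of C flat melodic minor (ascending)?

Abb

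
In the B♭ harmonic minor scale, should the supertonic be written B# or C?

C

Each scale degree takes a distinct letter name. Degree 2 of a scale on B must use the letter C.
C and B# are enharmonically the same pitch, but only C uses the letter C, so it is the correct spelling here.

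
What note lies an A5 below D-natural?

Gb

D down a perfect fifth is G, so the target letter is G.
From D, an augmented fifth is 8 semitones down: Gb.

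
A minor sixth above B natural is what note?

G

B up a major sixth is G#, so the target letter is G.
From B, a minor sixth is 8 semitones up: G.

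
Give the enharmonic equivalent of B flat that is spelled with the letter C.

Plain C sits 2 semitones above Bb, so on the letter C the same pitch needs a double flat: Cbb.

Cbb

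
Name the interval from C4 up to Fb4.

diminished fourth

The letter names run C→F, a span of 3 letter steps, so the interval is some kind of fourth.
C to Fb is 4 semitones. A perfect fourth is 5, so 4 makes it diminished.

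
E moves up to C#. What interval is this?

The letter names run E→C, a span of 5 letter steps, so the interval is some kind of sixth.
E to C# is 9 semitones. A major sixth is 9, so 9 makes it major.

major sixth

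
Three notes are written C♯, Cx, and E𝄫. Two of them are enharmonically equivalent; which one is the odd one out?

In 12-tone equal temperament, enharmonic equivalents share a pitch class. C# is pitch class 1; C## is pitch class 2; Ebb is pitch class 2.
C## and Ebb share pitch class 2, while C# is pitch class 1.

C#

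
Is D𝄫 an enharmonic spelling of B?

No

Two spellings are enharmonically equivalent only if they share a pitch class.
Here Dbb → 0, B → 11; 0 ≠ 11, so they are not.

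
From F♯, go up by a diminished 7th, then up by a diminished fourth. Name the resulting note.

Abb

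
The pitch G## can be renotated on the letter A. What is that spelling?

G## is pitch class 9. The letter A alone is pitch class 9.
Pitch class 9 on A needs no accidental: A.

A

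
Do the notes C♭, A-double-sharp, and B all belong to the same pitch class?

Cb = pitch class 11 and A## = pitch class 11 and B = pitch class 11 — the same pitch class, so they are enharmonic equivalents.

Yes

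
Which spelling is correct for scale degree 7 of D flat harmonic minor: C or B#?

Each scale degree takes a distinct letter name. Degree 7 of a scale on D must use the letter C.
C and B# are enharmonically the same pitch, but only C uses the letter C, so it is the correct spelling here.

C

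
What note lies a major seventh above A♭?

G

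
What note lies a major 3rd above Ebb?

Gb

E up a major third is G#, so the target letter is G.
From Ebb, a major third is 4 semitones up: Gb.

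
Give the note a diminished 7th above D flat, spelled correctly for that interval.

A seventh above D lands on the letter C.
A diminished seventh spans 9 semitones, so Db moves to pitch class 10. On the letter C that is Cbb.

Cbb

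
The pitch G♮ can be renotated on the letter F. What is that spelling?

F##

Plain F sits 2 semitones below G, so on the letter F the same pitch needs a double sharp: F##.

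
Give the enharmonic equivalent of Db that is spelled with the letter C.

C#

Plain C sits 1 semitone below Db, so on the letter C the same pitch needs a sharp: C#.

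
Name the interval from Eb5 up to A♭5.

perfect fourth

The letter names run E→A, a span of 3 letter steps, so the interval is some kind of fourth.
Eb to Ab is 5 semitones. A perfect fourth is 5, so 5 makes it perfect.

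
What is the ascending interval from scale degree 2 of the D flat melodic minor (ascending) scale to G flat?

Scale degree 2 of Db melodic minor (ascending) is Eb.
Eb up to Gb: letters E→G make it a third; 3 semitones makes it minor.

minor third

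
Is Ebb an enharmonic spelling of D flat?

No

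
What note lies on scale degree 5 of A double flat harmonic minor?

Ebb

The Abb harmonic minor scale runs Abb Bbb Cbb Dbb Ebb Fbb Gb.
Degree 5 is Ebb.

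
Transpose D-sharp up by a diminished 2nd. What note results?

Eb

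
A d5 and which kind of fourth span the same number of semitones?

augmented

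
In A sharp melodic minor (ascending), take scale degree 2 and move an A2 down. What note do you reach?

A

Scale degree 2 of A# melodic minor (ascending) is B#.
An augmented second (3 semitones) below B# lands on the letter A, giving A.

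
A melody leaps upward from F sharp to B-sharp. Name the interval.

augmented fourth

The letter names run F→B, a span of 3 letter steps, so the interval is some kind of fourth.
F# to B# is 6 semitones. A perfect fourth is 5, so 6 makes it augmented.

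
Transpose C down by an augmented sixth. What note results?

Ebb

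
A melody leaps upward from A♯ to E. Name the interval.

diminished fifth

Counting letters A–B–C–D–E gives a fifth.
A#→E = 6 semitones, 1 narrower than the perfect fifth (7), so diminished.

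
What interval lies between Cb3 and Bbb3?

The letter names run C→B, a span of 6 letter steps, so the interval is some kind of seventh.
Cb to Bbb is 10 semitones. A major seventh is 11, so 10 makes it minor.

minor seventh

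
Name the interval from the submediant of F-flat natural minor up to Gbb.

The submediant of Fb natural minor is Dbb.
Dbb up to Gbb: letters D→G make it a fourth; 5 semitones makes it perfect.

perfect fourth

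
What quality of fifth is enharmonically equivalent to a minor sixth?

augmented

A minor sixth spans 8 semitones.
A fifth spanning 8 semitones is augmented (the perfect fifth is 7).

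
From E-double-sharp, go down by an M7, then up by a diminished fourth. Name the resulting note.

A major seventh down from E## is F## (letter F, 11 semitones down).
A diminished fourth up from F## is B (letter B, 4 semitones up).

B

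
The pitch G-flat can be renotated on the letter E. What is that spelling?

E##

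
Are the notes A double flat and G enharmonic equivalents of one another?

Abb = pitch class 7 and G = pitch class 7 — the same pitch class, so they are enharmonic equivalents.

Yes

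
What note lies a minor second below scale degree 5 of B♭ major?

Scale degree 5 of Bb major is F.
A minor second (1 semitone) below F lands on the letter E, giving E.

E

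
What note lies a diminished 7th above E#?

A seventh above E lands on the letter D.
A diminished seventh spans 9 semitones, so E# moves to pitch class 2. On the letter D that is D.

D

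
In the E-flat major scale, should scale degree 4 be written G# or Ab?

Each scale degree takes a distinct letter name. Degree 4 of a scale on E must use the letter A.
Ab and G# are enharmonically the same pitch, but only Ab uses the letter A, so it is the correct spelling here.

Ab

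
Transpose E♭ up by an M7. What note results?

D

A seventh above E lands on the letter D.
A major seventh spans 11 semitones, so Eb moves to pitch class 2. On the letter D that is D.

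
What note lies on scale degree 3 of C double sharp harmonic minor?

E#

The C## harmonic minor scale runs C## D## E# F## G## A# B##.
Degree 3 is E#.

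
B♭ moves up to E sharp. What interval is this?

doubly augmented fourth

Counting letters B–C–D–E gives a fourth.
Bb→E# = 7 semitones, 2 wider than the perfect fourth (5), so doubly augmented.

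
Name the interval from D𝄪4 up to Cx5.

The letter names run D→C, a span of 6 letter steps, so the interval is some kind of seventh.
D## to C## is 10 semitones. A major seventh is 11, so 10 makes it minor.

minor seventh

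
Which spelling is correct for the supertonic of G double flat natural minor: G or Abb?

Abb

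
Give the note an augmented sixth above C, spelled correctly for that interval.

A#

A sixth above C lands on the letter A.
An augmented sixth spans 10 semitones, so C moves to pitch class 10. On the letter A that is A#.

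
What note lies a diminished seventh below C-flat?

D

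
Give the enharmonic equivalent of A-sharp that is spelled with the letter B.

Bb

A# is pitch class 10. The letter B alone is pitch class 11.
To reach pitch class 10 from B requires an offset of -1 semitone, i.e. flat: Bb.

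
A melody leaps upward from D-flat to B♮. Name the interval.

Counting letters D–E–F–G–A–B gives a sixth.
Db→B = 10 semitones, 1 wider than the major sixth (9), so augmented.

augmented sixth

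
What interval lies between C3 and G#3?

The letter names run C→G, a span of 4 letter steps, so the interval is some kind of fifth.
C to G# is 8 semitones. A perfect fifth is 7, so 8 makes it augmented.

augmented fifth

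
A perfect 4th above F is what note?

A fourth above F lands on the letter B.
A perfect fourth spans 5 semitones, so F moves to pitch class 10. On the letter B that is Bb.

Bb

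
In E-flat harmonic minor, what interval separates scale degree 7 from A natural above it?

perfect fifth

Scale degree 7 of Eb harmonic minor is D.
D up to A: letters D→A make it a fifth; 7 semitones makes it perfect.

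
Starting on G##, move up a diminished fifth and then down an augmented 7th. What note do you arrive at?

A diminished fifth up from G## is D# (letter D, 6 semitones up).
An augmented seventh down from D# is Eb (letter E, 12 semitones down).

Eb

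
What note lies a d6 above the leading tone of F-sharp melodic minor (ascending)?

C

The leading tone of F# melodic minor (ascending) is E#.
A diminished sixth (7 semitones) above E# lands on the letter C, giving C.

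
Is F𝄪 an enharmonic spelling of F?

Two spellings are enharmonically equivalent only if they share a pitch class.
Here F## → 7, F → 5; 5 ≠ 7, so they are not.

No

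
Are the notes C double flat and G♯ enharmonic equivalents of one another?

Two spellings are enharmonically equivalent only if they share a pitch class.
Here Cbb → 10, G# → 8; 8 ≠ 10, so they are not.

No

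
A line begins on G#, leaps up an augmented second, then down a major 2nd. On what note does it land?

An augmented second up from G# is A## (letter A, 3 semitones up).
A major second down from A## is G## (letter G, 2 semitones down).

G##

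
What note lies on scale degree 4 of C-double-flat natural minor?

Degree 4 takes the letter 3 steps above C, which is F.
In natural minor, degree 4 sits 5 semitones above the tonic. Cbb + 5 semitones is pitch class 3, spelled on F as Fbb.

Fbb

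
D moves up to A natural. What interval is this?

perfect fifth

Counting letters D–E–F–G–A gives a fifth.
D→A = 7 semitones, exactly the perfect fifth.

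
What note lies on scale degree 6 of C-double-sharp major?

A##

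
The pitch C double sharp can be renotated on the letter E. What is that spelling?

Plain E sits 2 semitones above C##, so on the letter E the same pitch needs a double flat: Ebb.

Ebb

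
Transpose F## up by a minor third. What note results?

F up a major third is A, so the target letter is A.
From F##, a minor third is 3 semitones up: A#.

A#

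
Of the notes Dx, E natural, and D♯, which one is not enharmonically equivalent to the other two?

In 12-tone equal temperament, enharmonic equivalents share a pitch class. D## is pitch class 4; E is pitch class 4; D# is pitch class 3.
D## and E share pitch class 4, while D# is pitch class 3.

D#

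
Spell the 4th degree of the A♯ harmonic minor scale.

Degree 4 takes the letter 3 steps above A, which is D.
In harmonic minor, degree 4 sits 5 semitones above the tonic. A# + 5 semitones is pitch class 3, spelled on D as D#.

D#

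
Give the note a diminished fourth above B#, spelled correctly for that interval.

E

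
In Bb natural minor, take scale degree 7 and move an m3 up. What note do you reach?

Scale degree 7 of Bb natural minor is Ab.
A minor third (3 semitones) above Ab lands on the letter C, giving Cb.

Cb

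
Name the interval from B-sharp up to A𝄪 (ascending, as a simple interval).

The letter names run B→A, a span of 6 letter steps, so the interval is some kind of seventh.
B# to A## is 11 semitones. A major seventh is 11, so 11 makes it major.

major seventh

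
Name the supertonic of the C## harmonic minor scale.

D##

The C## harmonic minor scale runs C## D## E# F## G## A# B##.
Degree 2 is D##.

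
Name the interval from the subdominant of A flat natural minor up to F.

The subdominant of Ab natural minor is Db.
Db up to F: letters D→F make it a third; 4 semitones makes it major.

major third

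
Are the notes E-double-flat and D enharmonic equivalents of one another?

Ebb is pitch class 2; D is pitch class 2.
All spellings map to pitch class 2, so they are enharmonically equivalent.

Yes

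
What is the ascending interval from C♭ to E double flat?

The letter names run C→E, a span of 2 letter steps, so the interval is some kind of third.
Cb to Ebb is 3 semitones. A major third is 4, so 3 makes it minor.

minor third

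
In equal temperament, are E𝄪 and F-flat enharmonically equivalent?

E## is pitch class 6; Fb is pitch class 4.
The pitch classes differ (6 vs. 4), so they are not enharmonic equivalents.

No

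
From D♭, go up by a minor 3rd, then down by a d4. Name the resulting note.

C

A minor third up from Db is Fb (letter F, 3 semitones up).
A diminished fourth down from Fb is C (letter C, 4 semitones down).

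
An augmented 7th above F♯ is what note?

F up a major seventh is E, so the target letter is E.
From F#, an augmented seventh is 12 semitones up: E##.

E##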